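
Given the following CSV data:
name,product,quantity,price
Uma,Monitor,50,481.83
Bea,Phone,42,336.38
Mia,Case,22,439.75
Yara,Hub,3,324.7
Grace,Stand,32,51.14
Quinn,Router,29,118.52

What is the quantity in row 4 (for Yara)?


Row 4: Yara
Column 'quantity' = 3

ANSWER: 3


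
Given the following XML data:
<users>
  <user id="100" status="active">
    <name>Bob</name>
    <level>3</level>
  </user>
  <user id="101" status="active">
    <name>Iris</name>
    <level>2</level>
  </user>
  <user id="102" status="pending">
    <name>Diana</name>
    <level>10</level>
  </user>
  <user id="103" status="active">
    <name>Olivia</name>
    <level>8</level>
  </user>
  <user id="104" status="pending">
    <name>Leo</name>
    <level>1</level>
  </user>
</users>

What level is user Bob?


Finding user: Bob
<level>3</level>

ANSWER: 3


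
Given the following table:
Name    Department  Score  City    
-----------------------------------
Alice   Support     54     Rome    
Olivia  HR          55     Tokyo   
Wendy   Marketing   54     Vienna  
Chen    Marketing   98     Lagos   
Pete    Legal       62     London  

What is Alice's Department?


Row 1: Alice
Department = Support

ANSWER: Support


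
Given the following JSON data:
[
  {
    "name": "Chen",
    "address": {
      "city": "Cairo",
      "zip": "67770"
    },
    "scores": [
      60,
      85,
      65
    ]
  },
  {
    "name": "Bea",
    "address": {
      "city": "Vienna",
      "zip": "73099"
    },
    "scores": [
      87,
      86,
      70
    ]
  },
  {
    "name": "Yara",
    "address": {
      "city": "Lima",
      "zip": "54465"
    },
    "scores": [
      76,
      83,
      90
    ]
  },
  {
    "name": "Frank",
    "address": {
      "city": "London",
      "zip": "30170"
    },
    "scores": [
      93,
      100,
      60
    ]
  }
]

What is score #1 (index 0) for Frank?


Path: records[3].scores[0]
Value: 93

ANSWER: 93


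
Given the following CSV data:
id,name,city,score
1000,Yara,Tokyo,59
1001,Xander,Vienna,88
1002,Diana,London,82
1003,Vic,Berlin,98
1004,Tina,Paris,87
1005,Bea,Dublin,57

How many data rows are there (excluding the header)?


Counting rows (excluding header):
Header: id,name,city,score
Data rows: 6

ANSWER: 6


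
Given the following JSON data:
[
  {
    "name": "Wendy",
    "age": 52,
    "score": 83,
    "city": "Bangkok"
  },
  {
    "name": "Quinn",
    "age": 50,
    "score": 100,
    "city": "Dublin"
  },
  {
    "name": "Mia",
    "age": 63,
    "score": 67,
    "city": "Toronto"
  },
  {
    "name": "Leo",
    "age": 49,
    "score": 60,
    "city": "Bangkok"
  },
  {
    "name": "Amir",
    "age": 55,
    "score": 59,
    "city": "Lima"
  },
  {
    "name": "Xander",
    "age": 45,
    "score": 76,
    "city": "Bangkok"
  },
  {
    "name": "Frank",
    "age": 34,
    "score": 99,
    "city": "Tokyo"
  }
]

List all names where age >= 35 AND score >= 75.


Checking both conditions:
  Wendy (age=52, score=83) -> YES
  Quinn (age=50, score=100) -> YES
  Mia (age=63, score=67) -> no
  Leo (age=49, score=60) -> no
  Amir (age=55, score=59) -> no
  Xander (age=45, score=76) -> YES
  Frank (age=34, score=99) -> no


ANSWER: Wendy, Quinn, Xander


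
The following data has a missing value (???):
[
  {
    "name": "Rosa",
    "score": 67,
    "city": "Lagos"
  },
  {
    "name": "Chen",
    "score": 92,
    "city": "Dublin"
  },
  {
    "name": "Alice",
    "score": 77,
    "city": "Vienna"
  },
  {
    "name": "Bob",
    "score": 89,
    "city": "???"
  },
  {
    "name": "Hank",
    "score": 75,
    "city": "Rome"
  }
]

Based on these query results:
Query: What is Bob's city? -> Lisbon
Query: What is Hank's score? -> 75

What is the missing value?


The missing value is Bob's city
From query: Bob's city = Lisbon

ANSWER: Lisbon


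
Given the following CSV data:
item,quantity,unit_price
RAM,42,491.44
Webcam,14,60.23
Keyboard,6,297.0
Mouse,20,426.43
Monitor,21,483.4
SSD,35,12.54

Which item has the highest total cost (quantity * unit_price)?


Computing row totals:
  RAM: 20640.48
  Webcam: 843.22
  Keyboard: 1782.0
  Mouse: 8528.6
  Monitor: 10151.4
  SSD: 438.9
Maximum: RAM (20640.48)

ANSWER: RAM


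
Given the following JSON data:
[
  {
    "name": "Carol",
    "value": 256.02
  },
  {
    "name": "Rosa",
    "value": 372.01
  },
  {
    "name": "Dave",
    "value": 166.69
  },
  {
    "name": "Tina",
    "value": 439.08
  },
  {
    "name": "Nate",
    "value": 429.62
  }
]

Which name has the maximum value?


Comparing values:
  Carol: 256.02
  Rosa: 372.01
  Dave: 166.69
  Tina: 439.08
  Nate: 429.62
Maximum: Tina (439.08)

ANSWER: Tina


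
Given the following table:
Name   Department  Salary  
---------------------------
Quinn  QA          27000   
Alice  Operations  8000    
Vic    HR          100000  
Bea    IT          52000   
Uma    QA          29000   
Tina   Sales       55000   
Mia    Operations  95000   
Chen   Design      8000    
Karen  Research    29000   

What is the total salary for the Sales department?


Sales department members:
  Tina: 55000
Total = 55000 = 55000

ANSWER: 55000


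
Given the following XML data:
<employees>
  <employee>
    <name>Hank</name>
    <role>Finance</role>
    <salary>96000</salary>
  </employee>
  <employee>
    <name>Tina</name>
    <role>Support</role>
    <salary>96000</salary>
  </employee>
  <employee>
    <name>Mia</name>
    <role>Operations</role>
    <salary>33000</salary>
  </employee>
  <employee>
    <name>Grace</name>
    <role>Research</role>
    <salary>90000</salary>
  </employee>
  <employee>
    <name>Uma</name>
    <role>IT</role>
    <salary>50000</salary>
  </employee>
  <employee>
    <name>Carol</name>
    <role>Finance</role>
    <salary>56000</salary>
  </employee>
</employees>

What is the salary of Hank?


Searching for <employee> with <name>Hank</name>
Found at position 1
<salary>96000</salary>

ANSWER: 96000


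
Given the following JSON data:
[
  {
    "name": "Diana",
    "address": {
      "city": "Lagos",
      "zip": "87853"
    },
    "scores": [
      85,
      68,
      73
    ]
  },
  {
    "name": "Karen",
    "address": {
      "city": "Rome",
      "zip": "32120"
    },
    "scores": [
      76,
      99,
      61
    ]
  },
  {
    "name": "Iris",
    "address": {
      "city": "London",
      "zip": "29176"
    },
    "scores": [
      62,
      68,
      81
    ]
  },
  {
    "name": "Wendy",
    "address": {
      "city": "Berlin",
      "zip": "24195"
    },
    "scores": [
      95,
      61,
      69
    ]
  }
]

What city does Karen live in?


Path: records[1].address.city
Value: Rome

ANSWER: Rome


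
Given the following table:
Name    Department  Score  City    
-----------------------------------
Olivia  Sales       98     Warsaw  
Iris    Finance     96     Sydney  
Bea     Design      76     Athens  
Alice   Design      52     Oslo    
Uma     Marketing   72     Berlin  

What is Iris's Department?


Row 2: Iris
Department = Finance

ANSWER: Finance


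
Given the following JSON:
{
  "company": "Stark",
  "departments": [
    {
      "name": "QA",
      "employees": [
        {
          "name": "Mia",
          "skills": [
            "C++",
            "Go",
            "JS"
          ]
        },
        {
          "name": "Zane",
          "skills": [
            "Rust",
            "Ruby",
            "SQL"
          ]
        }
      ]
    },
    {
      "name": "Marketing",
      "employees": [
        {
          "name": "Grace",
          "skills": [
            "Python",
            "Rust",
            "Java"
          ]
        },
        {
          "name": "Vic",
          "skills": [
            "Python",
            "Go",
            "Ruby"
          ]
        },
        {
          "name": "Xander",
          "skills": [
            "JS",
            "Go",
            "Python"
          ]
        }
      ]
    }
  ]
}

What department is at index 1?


Path: departments[1].name
Value: Marketing

ANSWER: Marketing


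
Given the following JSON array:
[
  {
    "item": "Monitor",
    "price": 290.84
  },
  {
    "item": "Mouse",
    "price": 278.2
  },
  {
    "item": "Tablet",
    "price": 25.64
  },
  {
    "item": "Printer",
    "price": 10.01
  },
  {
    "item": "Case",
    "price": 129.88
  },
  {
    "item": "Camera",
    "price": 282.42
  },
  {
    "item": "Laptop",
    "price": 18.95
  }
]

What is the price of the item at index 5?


Array index 5 -> Camera
price = 282.42

ANSWER: 282.42


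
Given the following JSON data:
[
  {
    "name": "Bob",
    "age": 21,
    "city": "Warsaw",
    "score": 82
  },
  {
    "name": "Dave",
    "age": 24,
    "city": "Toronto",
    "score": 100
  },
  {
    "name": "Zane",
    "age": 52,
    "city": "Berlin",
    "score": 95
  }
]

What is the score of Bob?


Looking up record where name = Bob
Record index: 0
Field 'score' = 82

ANSWER: 82


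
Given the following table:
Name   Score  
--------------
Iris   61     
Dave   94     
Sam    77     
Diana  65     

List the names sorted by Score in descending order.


Sorting by Score (descending):
  Dave: 94
  Sam: 77
  Diana: 65
  Iris: 61


ANSWER: Dave, Sam, Diana, Iris


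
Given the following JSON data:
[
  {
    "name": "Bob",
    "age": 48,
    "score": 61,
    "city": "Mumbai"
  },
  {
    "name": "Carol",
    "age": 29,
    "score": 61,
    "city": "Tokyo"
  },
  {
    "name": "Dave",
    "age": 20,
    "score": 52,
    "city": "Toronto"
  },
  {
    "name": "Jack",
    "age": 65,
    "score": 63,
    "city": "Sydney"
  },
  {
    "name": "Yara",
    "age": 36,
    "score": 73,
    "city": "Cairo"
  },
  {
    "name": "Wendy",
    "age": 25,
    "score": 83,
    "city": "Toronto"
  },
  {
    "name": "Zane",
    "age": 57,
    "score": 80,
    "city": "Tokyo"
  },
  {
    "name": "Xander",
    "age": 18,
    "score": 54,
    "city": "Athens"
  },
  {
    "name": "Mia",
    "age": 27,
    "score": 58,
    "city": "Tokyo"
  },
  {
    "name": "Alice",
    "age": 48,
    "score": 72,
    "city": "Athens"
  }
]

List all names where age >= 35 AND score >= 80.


Checking both conditions:
  Bob (age=48, score=61) -> no
  Carol (age=29, score=61) -> no
  Dave (age=20, score=52) -> no
  Jack (age=65, score=63) -> no
  Yara (age=36, score=73) -> no
  Wendy (age=25, score=83) -> no
  Zane (age=57, score=80) -> YES
  Xander (age=18, score=54) -> no
  Mia (age=27, score=58) -> no
  Alice (age=48, score=72) -> no


ANSWER: Zane


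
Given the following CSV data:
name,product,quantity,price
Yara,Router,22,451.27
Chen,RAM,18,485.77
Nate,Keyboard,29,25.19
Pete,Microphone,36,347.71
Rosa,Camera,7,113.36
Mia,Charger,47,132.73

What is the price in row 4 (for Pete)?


Row 4: Pete
Column 'price' = 347.71

ANSWER: 347.71


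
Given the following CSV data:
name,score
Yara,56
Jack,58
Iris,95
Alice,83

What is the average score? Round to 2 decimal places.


Scores: 56, 58, 95, 83
Sum = 292
Count = 4
Average = 292 / 4 = 73.00

ANSWER: 73.00


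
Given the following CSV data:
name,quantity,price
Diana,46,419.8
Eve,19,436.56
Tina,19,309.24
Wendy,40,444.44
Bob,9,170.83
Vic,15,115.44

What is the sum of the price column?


Values in 'price' column:
  Row 1: 419.8
  Row 2: 436.56
  Row 3: 309.24
  Row 4: 444.44
  Row 5: 170.83
  Row 6: 115.44
Sum = 419.8 + 436.56 + 309.24 + 444.44 + 170.83 + 115.44 = 1896.31

ANSWER: 1896.31


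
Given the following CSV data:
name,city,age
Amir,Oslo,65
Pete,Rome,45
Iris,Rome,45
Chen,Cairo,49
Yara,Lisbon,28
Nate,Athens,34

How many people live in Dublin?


Scanning city column for 'Dublin':
Total matches: 0

ANSWER: 0


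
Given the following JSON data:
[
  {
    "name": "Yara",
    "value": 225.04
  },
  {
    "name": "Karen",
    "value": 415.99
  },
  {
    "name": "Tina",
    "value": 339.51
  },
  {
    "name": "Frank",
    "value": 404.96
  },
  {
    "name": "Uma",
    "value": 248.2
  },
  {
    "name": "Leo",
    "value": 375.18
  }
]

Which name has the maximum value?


Comparing values:
  Yara: 225.04
  Karen: 415.99
  Tina: 339.51
  Frank: 404.96
  Uma: 248.2
  Leo: 375.18
Maximum: Karen (415.99)

ANSWER: Karen


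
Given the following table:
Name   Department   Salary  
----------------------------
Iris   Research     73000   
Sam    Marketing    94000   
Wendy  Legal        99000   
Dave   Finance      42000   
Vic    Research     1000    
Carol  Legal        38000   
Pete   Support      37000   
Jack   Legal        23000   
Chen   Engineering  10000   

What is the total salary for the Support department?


Support department members:
  Pete: 37000
Total = 37000 = 37000

ANSWER: 37000


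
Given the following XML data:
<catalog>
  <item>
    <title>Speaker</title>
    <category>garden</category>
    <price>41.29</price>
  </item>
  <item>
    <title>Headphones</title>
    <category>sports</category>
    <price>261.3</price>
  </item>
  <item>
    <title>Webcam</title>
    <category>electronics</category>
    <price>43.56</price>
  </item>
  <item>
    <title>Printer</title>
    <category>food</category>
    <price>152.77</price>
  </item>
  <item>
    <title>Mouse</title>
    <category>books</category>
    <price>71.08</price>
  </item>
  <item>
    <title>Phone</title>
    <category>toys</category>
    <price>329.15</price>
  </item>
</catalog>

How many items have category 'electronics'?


Scanning <item> elements for <category>electronics</category>:
  Item 3: Webcam -> MATCH
Count: 1

ANSWER: 1


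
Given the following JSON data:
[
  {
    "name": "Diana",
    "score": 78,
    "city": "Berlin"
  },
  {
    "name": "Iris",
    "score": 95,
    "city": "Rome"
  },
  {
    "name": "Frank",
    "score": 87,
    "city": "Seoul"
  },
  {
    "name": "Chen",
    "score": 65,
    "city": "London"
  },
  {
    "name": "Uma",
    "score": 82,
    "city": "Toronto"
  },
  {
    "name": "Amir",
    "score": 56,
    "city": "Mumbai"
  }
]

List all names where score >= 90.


Filtering records where score >= 90:
  Diana (score=78) -> no
  Iris (score=95) -> YES
  Frank (score=87) -> no
  Chen (score=65) -> no
  Uma (score=82) -> no
  Amir (score=56) -> no


ANSWER: Iris


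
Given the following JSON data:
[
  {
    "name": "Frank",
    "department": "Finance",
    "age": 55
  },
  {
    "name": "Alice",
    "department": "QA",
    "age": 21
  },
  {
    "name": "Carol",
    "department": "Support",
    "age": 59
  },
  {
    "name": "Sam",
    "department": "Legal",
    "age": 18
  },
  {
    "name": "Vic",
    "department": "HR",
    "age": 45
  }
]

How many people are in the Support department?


Scanning records for department = Support
  Record 2: Carol
Count: 1

ANSWER: 1


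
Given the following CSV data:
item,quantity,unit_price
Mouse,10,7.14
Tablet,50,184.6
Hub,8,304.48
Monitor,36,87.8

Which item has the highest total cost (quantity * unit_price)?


Computing row totals:
  Mouse: 71.4
  Tablet: 9230.0
  Hub: 2435.84
  Monitor: 3160.8
Maximum: Tablet (9230.0)

ANSWER: Tablet


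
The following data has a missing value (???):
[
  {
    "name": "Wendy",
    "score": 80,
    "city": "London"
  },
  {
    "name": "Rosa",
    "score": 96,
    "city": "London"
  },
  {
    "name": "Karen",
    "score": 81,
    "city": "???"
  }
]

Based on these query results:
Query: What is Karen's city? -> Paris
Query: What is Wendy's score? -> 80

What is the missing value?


The missing value is Karen's city
From query: Karen's city = Paris

ANSWER: Paris


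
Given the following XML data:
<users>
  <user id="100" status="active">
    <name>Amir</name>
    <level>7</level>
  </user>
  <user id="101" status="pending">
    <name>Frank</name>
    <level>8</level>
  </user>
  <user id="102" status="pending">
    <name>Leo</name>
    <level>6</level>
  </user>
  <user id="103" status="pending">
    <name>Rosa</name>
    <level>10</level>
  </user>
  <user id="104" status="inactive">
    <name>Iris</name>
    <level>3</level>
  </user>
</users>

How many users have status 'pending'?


Counting users with status='pending':
  Frank (id=101) -> MATCH
  Leo (id=102) -> MATCH
  Rosa (id=103) -> MATCH
Count: 3

ANSWER: 3


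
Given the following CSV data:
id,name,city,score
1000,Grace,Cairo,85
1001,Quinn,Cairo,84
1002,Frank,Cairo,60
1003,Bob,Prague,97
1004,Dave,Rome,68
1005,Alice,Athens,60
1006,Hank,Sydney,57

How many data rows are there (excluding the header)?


Counting rows (excluding header):
Header: id,name,city,score
Data rows: 7

ANSWER: 7


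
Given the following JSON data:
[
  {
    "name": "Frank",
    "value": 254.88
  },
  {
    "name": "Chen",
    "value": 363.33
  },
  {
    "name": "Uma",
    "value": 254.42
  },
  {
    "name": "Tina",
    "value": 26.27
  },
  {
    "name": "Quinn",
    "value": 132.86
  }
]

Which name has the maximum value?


Comparing values:
  Frank: 254.88
  Chen: 363.33
  Uma: 254.42
  Tina: 26.27
  Quinn: 132.86
Maximum: Chen (363.33)

ANSWER: Chen


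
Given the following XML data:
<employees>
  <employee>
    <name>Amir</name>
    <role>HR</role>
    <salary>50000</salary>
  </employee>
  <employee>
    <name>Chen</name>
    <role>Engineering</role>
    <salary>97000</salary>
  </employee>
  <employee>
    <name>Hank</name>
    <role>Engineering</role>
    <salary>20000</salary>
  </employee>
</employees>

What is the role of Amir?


Searching for <employee> with <name>Amir</name>
Found at position 1
<role>HR</role>

ANSWER: HR


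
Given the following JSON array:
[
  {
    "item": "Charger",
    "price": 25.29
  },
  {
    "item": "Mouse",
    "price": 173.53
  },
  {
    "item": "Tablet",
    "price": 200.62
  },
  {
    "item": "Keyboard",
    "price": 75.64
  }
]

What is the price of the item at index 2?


Array index 2 -> Tablet
price = 200.62

ANSWER: 200.62


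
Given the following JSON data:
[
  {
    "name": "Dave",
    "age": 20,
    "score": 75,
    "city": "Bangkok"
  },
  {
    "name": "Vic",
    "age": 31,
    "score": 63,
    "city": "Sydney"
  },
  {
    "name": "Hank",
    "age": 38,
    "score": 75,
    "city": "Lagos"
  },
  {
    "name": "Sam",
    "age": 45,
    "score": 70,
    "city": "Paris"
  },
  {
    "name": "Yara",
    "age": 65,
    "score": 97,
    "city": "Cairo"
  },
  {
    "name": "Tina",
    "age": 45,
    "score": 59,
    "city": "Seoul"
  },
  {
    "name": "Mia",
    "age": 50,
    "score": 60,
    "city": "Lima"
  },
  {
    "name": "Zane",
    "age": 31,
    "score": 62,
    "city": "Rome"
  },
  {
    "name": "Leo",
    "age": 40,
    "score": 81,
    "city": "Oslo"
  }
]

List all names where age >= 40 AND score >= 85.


Checking both conditions:
  Dave (age=20, score=75) -> no
  Vic (age=31, score=63) -> no
  Hank (age=38, score=75) -> no
  Sam (age=45, score=70) -> no
  Yara (age=65, score=97) -> YES
  Tina (age=45, score=59) -> no
  Mia (age=50, score=60) -> no
  Zane (age=31, score=62) -> no
  Leo (age=40, score=81) -> no


ANSWER: Yara


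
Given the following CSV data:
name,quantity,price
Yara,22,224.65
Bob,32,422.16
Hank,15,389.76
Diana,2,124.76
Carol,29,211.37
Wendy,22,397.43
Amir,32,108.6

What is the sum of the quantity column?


Values in 'quantity' column:
  Row 1: 22
  Row 2: 32
  Row 3: 15
  Row 4: 2
  Row 5: 29
  Row 6: 22
  Row 7: 32
Sum = 22 + 32 + 15 + 2 + 29 + 22 + 32 = 154

ANSWER: 154


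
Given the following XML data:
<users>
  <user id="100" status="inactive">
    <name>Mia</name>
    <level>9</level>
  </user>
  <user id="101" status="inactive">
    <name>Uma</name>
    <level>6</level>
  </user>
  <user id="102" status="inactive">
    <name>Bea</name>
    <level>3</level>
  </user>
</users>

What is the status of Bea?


Finding user with name = Bea
user id="102" status="inactive"

ANSWER: inactive


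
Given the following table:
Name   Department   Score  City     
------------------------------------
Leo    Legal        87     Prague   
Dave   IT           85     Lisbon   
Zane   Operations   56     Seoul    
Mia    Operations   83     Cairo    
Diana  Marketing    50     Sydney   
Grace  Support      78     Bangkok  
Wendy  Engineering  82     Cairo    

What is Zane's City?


Row 3: Zane
City = Seoul

ANSWER: Seoul


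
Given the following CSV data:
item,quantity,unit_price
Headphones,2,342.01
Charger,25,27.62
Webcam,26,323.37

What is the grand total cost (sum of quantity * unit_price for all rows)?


Computing row totals:
  Headphones: 2 * 342.01 = 684.02
  Charger: 25 * 27.62 = 690.5
  Webcam: 26 * 323.37 = 8407.62
Grand total = 684.02 + 690.5 + 8407.62 = 9782.14

ANSWER: 9782.14


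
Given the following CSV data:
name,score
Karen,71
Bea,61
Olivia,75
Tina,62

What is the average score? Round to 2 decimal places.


Scores: 71, 61, 75, 62
Sum = 269
Count = 4
Average = 269 / 4 = 67.25

ANSWER: 67.25


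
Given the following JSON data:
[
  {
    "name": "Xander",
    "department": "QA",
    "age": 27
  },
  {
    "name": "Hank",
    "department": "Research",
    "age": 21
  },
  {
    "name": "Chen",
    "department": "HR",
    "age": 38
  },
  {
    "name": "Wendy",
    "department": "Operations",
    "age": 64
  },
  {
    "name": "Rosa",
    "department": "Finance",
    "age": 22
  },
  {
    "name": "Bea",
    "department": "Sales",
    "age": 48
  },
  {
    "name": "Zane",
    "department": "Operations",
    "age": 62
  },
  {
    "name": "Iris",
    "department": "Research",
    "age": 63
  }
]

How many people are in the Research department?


Scanning records for department = Research
  Record 1: Hank
  Record 7: Iris
Count: 2

ANSWER: 2


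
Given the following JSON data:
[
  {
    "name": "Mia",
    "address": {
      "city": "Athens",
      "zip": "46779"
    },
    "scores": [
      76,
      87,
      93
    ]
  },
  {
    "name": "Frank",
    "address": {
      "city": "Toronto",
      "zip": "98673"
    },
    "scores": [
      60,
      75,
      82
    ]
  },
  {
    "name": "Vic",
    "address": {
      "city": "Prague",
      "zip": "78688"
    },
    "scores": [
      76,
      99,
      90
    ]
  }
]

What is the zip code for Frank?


Path: records[1].address.zip
Value: 98673

ANSWER: 98673


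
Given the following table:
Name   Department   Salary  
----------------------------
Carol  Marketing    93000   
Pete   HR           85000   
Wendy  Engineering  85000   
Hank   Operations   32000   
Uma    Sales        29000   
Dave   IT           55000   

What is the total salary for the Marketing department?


Marketing department members:
  Carol: 93000
Total = 93000 = 93000

ANSWER: 93000


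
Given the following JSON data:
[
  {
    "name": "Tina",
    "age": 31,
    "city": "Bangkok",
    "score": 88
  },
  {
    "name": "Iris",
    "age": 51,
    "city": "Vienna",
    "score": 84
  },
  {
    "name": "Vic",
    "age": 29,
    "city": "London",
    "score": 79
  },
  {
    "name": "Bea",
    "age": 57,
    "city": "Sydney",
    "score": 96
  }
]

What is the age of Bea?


Looking up record where name = Bea
Record index: 3
Field 'age' = 57

ANSWER: 57


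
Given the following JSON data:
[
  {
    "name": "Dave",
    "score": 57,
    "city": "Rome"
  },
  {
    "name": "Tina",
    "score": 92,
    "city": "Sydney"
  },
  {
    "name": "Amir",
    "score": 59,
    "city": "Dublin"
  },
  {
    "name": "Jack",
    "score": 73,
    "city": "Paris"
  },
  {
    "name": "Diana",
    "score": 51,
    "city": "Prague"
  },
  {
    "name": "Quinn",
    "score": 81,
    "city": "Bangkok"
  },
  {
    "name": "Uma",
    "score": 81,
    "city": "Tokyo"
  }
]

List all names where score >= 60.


Filtering records where score >= 60:
  Dave (score=57) -> no
  Tina (score=92) -> YES
  Amir (score=59) -> no
  Jack (score=73) -> YES
  Diana (score=51) -> no
  Quinn (score=81) -> YES
  Uma (score=81) -> YES


ANSWER: Tina, Jack, Quinn, Uma


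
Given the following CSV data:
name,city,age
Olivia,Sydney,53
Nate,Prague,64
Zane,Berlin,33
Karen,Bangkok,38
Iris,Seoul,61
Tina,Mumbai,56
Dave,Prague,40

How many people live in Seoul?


Scanning city column for 'Seoul':
  Row 5: Iris -> MATCH
Total matches: 1

ANSWER: 1


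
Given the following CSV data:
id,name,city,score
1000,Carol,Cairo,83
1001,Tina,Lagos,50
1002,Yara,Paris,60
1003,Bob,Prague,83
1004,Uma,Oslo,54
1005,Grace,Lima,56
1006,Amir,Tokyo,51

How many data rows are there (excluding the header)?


Counting rows (excluding header):
Header: id,name,city,score
Data rows: 7

ANSWER: 7


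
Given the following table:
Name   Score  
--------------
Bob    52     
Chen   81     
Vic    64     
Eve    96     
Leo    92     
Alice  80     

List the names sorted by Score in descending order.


Sorting by Score (descending):
  Eve: 96
  Leo: 92
  Chen: 81
  Alice: 80
  Vic: 64
  Bob: 52


ANSWER: Eve, Leo, Chen, Alice, Vic, Bob


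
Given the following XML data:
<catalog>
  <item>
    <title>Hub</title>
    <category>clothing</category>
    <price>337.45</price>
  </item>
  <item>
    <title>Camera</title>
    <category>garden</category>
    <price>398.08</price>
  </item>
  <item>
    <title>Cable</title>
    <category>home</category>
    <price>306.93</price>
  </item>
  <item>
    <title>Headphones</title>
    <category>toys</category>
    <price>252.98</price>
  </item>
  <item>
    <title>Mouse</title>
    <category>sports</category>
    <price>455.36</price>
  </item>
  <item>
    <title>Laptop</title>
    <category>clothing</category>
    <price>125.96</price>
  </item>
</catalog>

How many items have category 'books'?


Scanning <item> elements for <category>books</category>:
Count: 0

ANSWER: 0


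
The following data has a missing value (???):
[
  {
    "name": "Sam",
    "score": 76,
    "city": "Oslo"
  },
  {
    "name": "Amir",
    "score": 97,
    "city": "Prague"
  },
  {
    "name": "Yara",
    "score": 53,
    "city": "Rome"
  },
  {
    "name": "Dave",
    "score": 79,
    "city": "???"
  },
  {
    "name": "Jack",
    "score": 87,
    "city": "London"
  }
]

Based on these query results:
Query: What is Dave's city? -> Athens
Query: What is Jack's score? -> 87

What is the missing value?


The missing value is Dave's city
From query: Dave's city = Athens

ANSWER: Athens


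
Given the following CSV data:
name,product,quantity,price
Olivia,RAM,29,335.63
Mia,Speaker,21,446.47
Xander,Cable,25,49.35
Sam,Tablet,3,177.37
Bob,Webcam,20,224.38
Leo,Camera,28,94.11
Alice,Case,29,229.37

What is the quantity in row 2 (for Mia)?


Row 2: Mia
Column 'quantity' = 21

ANSWER: 21


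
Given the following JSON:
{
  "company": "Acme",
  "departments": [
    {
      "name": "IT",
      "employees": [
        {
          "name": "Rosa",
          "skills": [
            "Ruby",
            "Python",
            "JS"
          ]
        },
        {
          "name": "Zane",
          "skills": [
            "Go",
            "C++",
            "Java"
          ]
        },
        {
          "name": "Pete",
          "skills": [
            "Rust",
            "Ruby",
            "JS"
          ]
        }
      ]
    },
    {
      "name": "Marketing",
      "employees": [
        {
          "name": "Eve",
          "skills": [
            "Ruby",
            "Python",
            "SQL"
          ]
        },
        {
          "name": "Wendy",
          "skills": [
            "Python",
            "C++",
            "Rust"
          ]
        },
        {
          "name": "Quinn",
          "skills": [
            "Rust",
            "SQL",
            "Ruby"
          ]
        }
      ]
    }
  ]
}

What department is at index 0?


Path: departments[0].name
Value: IT

ANSWER: IT


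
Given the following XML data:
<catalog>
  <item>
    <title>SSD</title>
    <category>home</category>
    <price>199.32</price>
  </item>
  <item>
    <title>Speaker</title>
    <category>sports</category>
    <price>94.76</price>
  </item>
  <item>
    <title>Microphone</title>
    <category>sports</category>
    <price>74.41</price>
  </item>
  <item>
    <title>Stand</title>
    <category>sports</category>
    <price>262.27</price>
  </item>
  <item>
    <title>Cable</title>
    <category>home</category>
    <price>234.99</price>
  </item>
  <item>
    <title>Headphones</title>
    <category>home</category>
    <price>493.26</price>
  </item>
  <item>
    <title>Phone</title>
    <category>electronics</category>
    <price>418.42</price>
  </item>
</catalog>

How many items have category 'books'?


Scanning <item> elements for <category>books</category>:
Count: 0

ANSWER: 0


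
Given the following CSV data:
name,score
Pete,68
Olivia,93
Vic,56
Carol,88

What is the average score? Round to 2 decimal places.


Scores: 68, 93, 56, 88
Sum = 305
Count = 4
Average = 305 / 4 = 76.25

ANSWER: 76.25


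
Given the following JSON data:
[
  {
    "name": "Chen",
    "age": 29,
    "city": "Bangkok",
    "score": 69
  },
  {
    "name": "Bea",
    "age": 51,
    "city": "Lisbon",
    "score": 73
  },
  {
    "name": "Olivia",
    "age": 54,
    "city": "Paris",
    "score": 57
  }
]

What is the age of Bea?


Looking up record where name = Bea
Record index: 1
Field 'age' = 51

ANSWER: 51


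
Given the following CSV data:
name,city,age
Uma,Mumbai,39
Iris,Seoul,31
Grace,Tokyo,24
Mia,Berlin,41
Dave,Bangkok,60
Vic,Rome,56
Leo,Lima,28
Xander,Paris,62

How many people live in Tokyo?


Scanning city column for 'Tokyo':
  Row 3: Grace -> MATCH
Total matches: 1

ANSWER: 1


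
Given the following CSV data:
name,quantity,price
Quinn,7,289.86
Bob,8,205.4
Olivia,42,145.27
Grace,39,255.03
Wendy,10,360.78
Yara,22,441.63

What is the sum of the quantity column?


Values in 'quantity' column:
  Row 1: 7
  Row 2: 8
  Row 3: 42
  Row 4: 39
  Row 5: 10
  Row 6: 22
Sum = 7 + 8 + 42 + 39 + 10 + 22 = 128

ANSWER: 128


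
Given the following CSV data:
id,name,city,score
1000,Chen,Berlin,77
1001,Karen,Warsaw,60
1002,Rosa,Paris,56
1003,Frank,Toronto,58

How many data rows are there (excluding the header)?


Counting rows (excluding header):
Header: id,name,city,score
Data rows: 4

ANSWER: 4


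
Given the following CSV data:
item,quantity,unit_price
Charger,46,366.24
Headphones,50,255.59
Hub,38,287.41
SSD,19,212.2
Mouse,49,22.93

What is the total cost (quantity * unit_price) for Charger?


Row: Charger
quantity = 46
unit_price = 366.24
total = 46 * 366.24 = 16847.04

ANSWER: 16847.04


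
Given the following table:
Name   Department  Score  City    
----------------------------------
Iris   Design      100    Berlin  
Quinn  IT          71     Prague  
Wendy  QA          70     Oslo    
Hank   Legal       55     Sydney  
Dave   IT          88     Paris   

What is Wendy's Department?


Row 3: Wendy
Department = QA

ANSWER: QA


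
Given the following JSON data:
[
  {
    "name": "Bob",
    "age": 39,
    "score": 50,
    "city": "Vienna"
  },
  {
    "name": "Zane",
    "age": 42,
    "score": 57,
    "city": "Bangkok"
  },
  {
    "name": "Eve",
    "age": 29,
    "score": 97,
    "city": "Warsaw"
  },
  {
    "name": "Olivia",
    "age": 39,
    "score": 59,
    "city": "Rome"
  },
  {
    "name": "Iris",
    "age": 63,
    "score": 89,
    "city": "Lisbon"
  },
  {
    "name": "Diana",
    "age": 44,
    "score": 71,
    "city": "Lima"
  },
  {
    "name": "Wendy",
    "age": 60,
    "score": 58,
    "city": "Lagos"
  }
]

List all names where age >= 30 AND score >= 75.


Checking both conditions:
  Bob (age=39, score=50) -> no
  Zane (age=42, score=57) -> no
  Eve (age=29, score=97) -> no
  Olivia (age=39, score=59) -> no
  Iris (age=63, score=89) -> YES
  Diana (age=44, score=71) -> no
  Wendy (age=60, score=58) -> no


ANSWER: Iris


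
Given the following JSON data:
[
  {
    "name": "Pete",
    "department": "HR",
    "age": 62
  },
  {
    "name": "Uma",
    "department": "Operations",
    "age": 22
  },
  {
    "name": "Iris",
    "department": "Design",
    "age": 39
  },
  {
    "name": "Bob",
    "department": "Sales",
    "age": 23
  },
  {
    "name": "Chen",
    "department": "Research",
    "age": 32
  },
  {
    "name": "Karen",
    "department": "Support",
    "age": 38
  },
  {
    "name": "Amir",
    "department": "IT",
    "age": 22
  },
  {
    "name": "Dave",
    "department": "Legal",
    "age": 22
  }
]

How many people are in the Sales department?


Scanning records for department = Sales
  Record 3: Bob
Count: 1

ANSWER: 1


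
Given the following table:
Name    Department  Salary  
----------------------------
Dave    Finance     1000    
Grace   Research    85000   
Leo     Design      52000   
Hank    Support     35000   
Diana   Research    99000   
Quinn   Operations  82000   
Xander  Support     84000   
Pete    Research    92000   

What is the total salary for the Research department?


Research department members:
  Grace: 85000
  Diana: 99000
  Pete: 92000
Total = 85000 + 99000 + 92000 = 276000

ANSWER: 276000


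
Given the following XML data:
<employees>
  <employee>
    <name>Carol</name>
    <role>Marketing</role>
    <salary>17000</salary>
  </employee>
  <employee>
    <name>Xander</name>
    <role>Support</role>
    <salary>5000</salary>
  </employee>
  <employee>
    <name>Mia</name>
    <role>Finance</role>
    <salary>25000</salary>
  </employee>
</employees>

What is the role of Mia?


Searching for <employee> with <name>Mia</name>
Found at position 3
<role>Finance</role>

ANSWER: Finance


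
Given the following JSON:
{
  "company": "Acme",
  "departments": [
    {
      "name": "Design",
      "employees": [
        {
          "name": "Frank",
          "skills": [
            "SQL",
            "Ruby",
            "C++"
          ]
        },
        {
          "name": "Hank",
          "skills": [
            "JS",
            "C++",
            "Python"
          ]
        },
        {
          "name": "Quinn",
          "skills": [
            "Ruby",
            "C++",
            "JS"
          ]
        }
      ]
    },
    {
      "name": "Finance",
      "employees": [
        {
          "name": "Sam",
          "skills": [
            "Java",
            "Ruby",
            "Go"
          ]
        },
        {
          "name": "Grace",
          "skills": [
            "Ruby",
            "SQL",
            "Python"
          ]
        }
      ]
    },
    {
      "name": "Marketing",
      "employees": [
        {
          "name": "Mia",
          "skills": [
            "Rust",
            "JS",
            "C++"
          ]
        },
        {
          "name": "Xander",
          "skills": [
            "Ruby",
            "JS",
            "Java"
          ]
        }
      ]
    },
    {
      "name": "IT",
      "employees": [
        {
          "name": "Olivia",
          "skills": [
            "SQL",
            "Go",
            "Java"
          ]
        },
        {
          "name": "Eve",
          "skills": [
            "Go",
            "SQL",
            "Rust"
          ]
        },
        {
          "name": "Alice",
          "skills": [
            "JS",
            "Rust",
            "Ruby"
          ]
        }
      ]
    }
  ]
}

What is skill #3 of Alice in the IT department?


Path: departments[3].employees[2].skills[2]
Value: Ruby

ANSWER: Ruby


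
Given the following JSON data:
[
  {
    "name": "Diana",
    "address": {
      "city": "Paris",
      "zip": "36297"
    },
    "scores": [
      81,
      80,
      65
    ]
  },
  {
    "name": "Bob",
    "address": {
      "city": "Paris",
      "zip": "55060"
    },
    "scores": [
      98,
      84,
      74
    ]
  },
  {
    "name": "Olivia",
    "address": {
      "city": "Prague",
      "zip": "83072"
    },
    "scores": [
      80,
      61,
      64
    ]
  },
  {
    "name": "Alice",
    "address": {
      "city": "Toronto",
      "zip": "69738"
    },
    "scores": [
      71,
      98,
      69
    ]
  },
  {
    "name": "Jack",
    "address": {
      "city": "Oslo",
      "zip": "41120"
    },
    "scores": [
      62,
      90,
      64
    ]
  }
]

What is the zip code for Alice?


Path: records[3].address.zip
Value: 69738

ANSWER: 69738


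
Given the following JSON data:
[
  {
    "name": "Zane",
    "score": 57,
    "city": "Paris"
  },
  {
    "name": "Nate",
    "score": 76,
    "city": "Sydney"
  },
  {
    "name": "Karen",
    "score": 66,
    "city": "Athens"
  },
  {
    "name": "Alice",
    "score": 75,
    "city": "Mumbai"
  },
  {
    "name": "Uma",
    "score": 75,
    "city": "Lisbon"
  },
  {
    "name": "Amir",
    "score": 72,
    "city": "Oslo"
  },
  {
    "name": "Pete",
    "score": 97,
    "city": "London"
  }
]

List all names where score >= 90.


Filtering records where score >= 90:
  Zane (score=57) -> no
  Nate (score=76) -> no
  Karen (score=66) -> no
  Alice (score=75) -> no
  Uma (score=75) -> no
  Amir (score=72) -> no
  Pete (score=97) -> YES


ANSWER: Pete


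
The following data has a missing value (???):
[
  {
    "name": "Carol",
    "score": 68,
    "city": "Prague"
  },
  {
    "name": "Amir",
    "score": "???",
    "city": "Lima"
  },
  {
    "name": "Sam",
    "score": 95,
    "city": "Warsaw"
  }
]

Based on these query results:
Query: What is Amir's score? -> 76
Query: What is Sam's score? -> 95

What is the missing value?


The missing value is Amir's score
From query: Amir's score = 76

ANSWER: 76


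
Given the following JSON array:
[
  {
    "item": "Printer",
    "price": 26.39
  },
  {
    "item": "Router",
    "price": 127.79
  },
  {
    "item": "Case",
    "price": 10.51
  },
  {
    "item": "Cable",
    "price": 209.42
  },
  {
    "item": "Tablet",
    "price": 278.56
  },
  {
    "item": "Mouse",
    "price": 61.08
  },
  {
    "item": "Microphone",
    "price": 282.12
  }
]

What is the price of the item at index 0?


Array index 0 -> Printer
price = 26.39

ANSWER: 26.39


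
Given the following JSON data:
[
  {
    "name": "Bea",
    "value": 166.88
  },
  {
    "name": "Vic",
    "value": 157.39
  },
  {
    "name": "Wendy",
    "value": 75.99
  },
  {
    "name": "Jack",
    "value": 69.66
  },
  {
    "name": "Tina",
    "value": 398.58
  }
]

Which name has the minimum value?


Comparing values:
  Bea: 166.88
  Vic: 157.39
  Wendy: 75.99
  Jack: 69.66
  Tina: 398.58
Minimum: Jack (69.66)

ANSWER: Jack


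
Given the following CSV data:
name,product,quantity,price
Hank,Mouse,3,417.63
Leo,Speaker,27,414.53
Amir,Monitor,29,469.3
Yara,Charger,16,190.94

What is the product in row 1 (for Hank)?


Row 1: Hank
Column 'product' = Mouse

ANSWER: Mouse


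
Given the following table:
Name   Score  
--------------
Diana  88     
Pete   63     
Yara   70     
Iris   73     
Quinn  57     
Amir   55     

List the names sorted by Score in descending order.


Sorting by Score (descending):
  Diana: 88
  Iris: 73
  Yara: 70
  Pete: 63
  Quinn: 57
  Amir: 55


ANSWER: Diana, Iris, Yara, Pete, Quinn, Amir


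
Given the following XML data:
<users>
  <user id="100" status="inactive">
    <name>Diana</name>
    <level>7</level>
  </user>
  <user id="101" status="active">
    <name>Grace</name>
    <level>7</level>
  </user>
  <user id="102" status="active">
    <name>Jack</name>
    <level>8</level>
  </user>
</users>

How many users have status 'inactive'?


Counting users with status='inactive':
  Diana (id=100) -> MATCH
Count: 1

ANSWER: 1


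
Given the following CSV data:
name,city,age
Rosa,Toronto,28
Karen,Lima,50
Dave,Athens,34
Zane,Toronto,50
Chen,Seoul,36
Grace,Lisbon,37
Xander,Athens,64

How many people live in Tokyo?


Scanning city column for 'Tokyo':
Total matches: 0

ANSWER: 0


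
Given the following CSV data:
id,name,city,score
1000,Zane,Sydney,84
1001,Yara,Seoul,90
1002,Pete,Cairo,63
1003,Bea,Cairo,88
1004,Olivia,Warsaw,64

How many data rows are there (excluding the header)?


Counting rows (excluding header):
Header: id,name,city,score
Data rows: 5

ANSWER: 5


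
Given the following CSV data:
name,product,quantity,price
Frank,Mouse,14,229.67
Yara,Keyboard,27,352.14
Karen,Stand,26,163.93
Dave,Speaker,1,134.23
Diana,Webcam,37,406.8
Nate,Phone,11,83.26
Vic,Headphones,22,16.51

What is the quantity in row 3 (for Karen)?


Row 3: Karen
Column 'quantity' = 26

ANSWER: 26


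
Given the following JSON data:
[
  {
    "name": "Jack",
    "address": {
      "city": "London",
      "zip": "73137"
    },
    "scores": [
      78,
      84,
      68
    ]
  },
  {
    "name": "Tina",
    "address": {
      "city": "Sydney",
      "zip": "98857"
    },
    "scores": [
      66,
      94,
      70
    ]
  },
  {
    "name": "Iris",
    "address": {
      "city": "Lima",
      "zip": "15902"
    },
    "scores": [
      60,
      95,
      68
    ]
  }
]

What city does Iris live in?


Path: records[2].address.city
Value: Lima

ANSWER: Lima
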